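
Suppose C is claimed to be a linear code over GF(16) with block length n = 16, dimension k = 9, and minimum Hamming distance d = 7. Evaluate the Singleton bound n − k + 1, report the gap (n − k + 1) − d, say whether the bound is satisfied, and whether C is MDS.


Singleton RHS = n − k + 1 = 8, slack = 1, bound satisfied, not MDS.

Singleton bound: d ≤ n − k + 1.
Here n = 16, k = 9, so n − k + 1 = 8.
Given d = 7, check d ≤ 8: YES.
Slack = (n − k + 1) − d = 1.
The code is NOT MDS (slack = 1 > 0).
Description: the claimed parameters are [16, 9, 7]_16; such a code would be non-MDS.


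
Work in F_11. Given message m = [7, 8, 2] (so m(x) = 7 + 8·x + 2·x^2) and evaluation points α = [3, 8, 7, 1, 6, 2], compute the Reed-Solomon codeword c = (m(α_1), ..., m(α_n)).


c = [5, 1, 7, 6, 6, 9]

Message polynomial: m(x) = 7 + 8·x + 2·x^2 (mod 11).
For each evaluation point α_i, compute m(α_i) mod 11:
  α_1 = 3: Horner steps 2 → 3 → 5, so m(3) = 5.
  α_2 = 8: Horner steps 2 → 2 → 1, so m(8) = 1.
  α_3 = 7: Horner steps 2 → 0 → 7, so m(7) = 7.
  α_4 = 1: Horner steps 2 → 10 → 6, so m(1) = 6.
  α_5 = 6: Horner steps 2 → 9 → 6, so m(6) = 6.
  α_6 = 2: Horner steps 2 → 1 → 9, so m(2) = 9.
Codeword c = [5, 1, 7, 6, 6, 9] ∈ F_11^6.


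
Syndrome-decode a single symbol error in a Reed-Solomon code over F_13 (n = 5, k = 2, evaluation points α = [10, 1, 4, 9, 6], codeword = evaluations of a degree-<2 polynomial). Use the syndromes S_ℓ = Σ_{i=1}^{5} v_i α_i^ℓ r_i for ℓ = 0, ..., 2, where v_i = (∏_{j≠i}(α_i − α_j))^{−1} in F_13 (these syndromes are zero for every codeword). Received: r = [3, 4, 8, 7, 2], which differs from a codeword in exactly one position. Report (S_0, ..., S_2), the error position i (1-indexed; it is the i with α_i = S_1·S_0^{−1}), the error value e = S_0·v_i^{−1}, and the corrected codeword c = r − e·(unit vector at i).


S = (4, 10, 12), error at position 4, error magnitude e = 1, c = [3, 4, 8, 6, 2].

Step 1: column multipliers v_i = (∏_{j≠i}(α_i − α_j))^{−1} mod 13.
  i = 1 (α = 10): (10−1)(10−4)(10−9)(10−6) = 9·6·1·4 = 216 ≡ 8, so v_1 = 8^{−1} = 5 (mod 13).
  i = 2 (α = 1): (1−10)(1−4)(1−9)(1−6) = (−9)·(−3)·(−8)·(−5) = 1080 ≡ 1, so v_2 = 1^{−1} = 1 (mod 13).
  i = 3 (α = 4): (4−10)(4−1)(4−9)(4−6) = (−6)·3·(−5)·(−2) = −180 ≡ 2, so v_3 = 2^{−1} = 7 (mod 13).
  i = 4 (α = 9): (9−10)(9−1)(9−4)(9−6) = (−1)·8·5·3 = −120 ≡ 10, so v_4 = 10^{−1} = 4 (mod 13).
  i = 5 (α = 6): (6−10)(6−1)(6−4)(6−9) = (−4)·5·2·(−3) = 120 ≡ 3, so v_5 = 3^{−1} = 9 (mod 13).
  v = [5, 1, 7, 4, 9].
Step 2: syndromes of r = [3, 4, 8, 7, 2] (all sums mod 13).
  S_0 = Σ v_i r_i = 5·3 + 1·4 + 7·8 + 4·7 + 9·2 = 121 ≡ 4.
  S_1 = Σ v_i α_i r_i = 5·10·3 + 1·1·4 + 7·4·8 + 4·9·7 + 9·6·2 = 738 ≡ 10.
  α_i^2 mod 13 = [9, 1, 3, 3, 10].
  S_2 = Σ v_i α_i^2 r_i = 5·9·3 + 1·1·4 + 7·3·8 + 4·3·7 + 9·10·2 = 571 ≡ 12.
  S = (4, 10, 12) ≠ 0, so r is not a codeword (an error is present).
Step 3: locate the error. For a single error e at position i, S_ℓ = v_i·e·α_i^ℓ, so α_err = S_1/S_0.
  S_0^{−1} = 4^{−1} = 10 (mod 13), so α_err = 10·10 = 100 ≡ 9 = α_4. Error position i = 4.
  Consistency check: S_2/S_1 = 12·4 = 48 ≡ 9 = α_err ✓ (single-error assumption holds).
Step 4: error magnitude e = S_0/v_4 = S_0·∏_{j≠4}(α_4 − α_j) = 4·10 = 40 ≡ 1 (mod 13).
Step 5: correct position 4: c_4 = r_4 − e = 7 − 1 ≡ 6 (mod 13). Hence c = [3, 4, 8, 6, 2].
  Check: interpolating c through the α_i gives m(x) = 7 + 10·x (degree < 2) with m(α_i) = c_i for every i, so c is indeed a codeword.


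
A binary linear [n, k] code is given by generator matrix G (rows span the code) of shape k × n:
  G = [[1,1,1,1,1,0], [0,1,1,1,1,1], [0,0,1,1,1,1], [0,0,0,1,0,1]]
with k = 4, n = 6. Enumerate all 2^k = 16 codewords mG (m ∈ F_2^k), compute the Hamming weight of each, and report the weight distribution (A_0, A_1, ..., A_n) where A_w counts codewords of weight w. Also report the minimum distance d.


Weight distribution: A_0 = 1, A_1 = 1, A_2 = 4, A_3 = 4, A_4 = 3, A_5 = 3. Minimum distance d = 1.

Enumerate all 2^4 = 16 messages m ∈ F_2^4.
For each, compute codeword c = mG in F_2^6, then tally its weight.
  m = 0000 → c = 000000, weight = 0.
  m = 1000 → c = 111110, weight = 5.
  m = 0100 → c = 011111, weight = 5.
  m = 1100 → c = 100001, weight = 2.
  m = 0010 → c = 001111, weight = 4.
  m = 1010 → c = 110001, weight = 3.
  m = 0110 → c = 010000, weight = 1.
  m = 1110 → c = 101110, weight = 4.
  m = 0001 → c = 000101, weight = 2.
  m = 1001 → c = 111011, weight = 5.
  m = 0101 → c = 011010, weight = 3.
  m = 1101 → c = 100100, weight = 2.
  m = 0011 → c = 001010, weight = 2.
  m = 1011 → c = 110100, weight = 3.
  m = 0111 → c = 010101, weight = 3.
  m = 1111 → c = 101011, weight = 4.
Tally weights:
  weight 0: 1 codewords.
  weight 1: 1 codewords.
  weight 2: 4 codewords.
  weight 3: 4 codewords.
  weight 4: 3 codewords.
  weight 5: 3 codewords.
Minimum distance d = smallest w > 0 with A_w > 0 = 1.
Sanity: Σ A_w = 16 = 2^4 = 16 ✓.


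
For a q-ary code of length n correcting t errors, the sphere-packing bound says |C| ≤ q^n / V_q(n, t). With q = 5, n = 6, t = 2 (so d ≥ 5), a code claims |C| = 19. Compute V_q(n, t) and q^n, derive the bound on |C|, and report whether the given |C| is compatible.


V_q(n, t) = 265, q^n = 15625, Hamming bound = 58, |C| = 19 ≤ bound (satisfied).

Step 1: Compute V_q(n, t) = Σ_{j=0}^2 C(n, j) (q−1)^j.
  j = 0: C(6,0)·(4)^0 = 1·1 = 1.
  j = 1: C(6,1)·(4)^1 = 6·4 = 24.
  j = 2: C(6,2)·(4)^2 = 15·16 = 240.
  V_q(n, t) = 1 + 24 + 240 = 265.
Step 2: q^n = 5^6 = 15625.
Step 3: Hamming bound ⌊q^n / V_q(n,t)⌋ = ⌊15625/265⌋ = 58.
Step 4: Compare |C| = 19 to 58: satisfied.
The claimed |C| lies below the Hamming bound.


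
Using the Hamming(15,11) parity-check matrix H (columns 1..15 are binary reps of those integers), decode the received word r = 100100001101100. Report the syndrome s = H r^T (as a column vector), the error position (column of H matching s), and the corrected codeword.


s = (0, 1, 1, 1)^T, error position = 7, corrected codeword c = 100100101101100

Compute s = H r^T mod 2 one row at a time:
  s_1 = 0 + 1 + 1 + 0 + 1 + 1 + 0 + 0 = 4 ≡ 0 (mod 2).
  s_2 = 1 + 0 + 0 + 0 + 1 + 1 + 0 + 0 = 3 ≡ 1 (mod 2).
  s_3 = 0 + 0 + 0 + 0 + 1 + 0 + 0 + 0 = 1 ≡ 1 (mod 2).
  s_4 = 1 + 0 + 0 + 0 + 1 + 0 + 1 + 0 = 3 ≡ 1 (mod 2).
s = (0, 1, 1, 1)^T — this equals column 7 of H (binary 0111), so error is at position 7.
Correct: flip bit 7 of r = 100100001101100 to get c = 100100101101100.


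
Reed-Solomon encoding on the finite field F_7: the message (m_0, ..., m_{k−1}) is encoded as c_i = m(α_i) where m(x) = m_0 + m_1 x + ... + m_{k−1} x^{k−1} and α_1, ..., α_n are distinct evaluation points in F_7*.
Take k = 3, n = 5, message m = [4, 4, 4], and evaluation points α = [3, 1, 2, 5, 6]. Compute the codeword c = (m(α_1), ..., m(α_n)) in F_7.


c = [3, 5, 0, 5, 4]

Message polynomial: m(x) = 4 + 4·x + 4·x^2 (mod 7).
For each evaluation point α_i, compute m(α_i) mod 7:
  α_1 = 3: Horner steps 4 → 2 → 3, so m(3) = 3.
  α_2 = 1: Horner steps 4 → 1 → 5, so m(1) = 5.
  α_3 = 2: Horner steps 4 → 5 → 0, so m(2) = 0.
  α_4 = 5: Horner steps 4 → 3 → 5, so m(5) = 5.
  α_5 = 6: Horner steps 4 → 0 → 4, so m(6) = 4.
Codeword c = [3, 5, 0, 5, 4] ∈ F_7^5.


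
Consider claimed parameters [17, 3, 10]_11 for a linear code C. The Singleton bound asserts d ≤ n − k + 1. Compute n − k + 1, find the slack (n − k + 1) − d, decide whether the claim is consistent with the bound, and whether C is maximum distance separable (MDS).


Singleton RHS = n − k + 1 = 15, slack = 5, bound satisfied, not MDS.

Singleton bound: d ≤ n − k + 1.
Here n = 17, k = 3, so n − k + 1 = 15.
Given d = 10, check d ≤ 15: YES.
Slack = (n − k + 1) − d = 5.
The code is NOT MDS (slack = 5 > 0).
Description: the claimed parameters are [17, 3, 10]_11; such a code would be non-MDS.


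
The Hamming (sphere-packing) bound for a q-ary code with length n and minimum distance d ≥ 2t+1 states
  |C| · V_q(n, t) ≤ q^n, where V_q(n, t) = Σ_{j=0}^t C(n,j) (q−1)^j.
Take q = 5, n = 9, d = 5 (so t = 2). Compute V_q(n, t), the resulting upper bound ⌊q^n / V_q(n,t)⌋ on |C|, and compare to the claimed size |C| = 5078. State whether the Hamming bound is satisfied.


V_q(n, t) = 613, q^n = 1953125, Hamming bound = 3186, |C| = 5078 > bound (violated).

Step 1: Compute V_q(n, t) = Σ_{j=0}^2 C(n, j) (q−1)^j.
  j = 0: C(9,0)·(4)^0 = 1·1 = 1.
  j = 1: C(9,1)·(4)^1 = 9·4 = 36.
  j = 2: C(9,2)·(4)^2 = 36·16 = 576.
  V_q(n, t) = 1 + 36 + 576 = 613.
Step 2: q^n = 5^9 = 1953125.
Step 3: Hamming bound ⌊q^n / V_q(n,t)⌋ = ⌊1953125/613⌋ = 3186.
Step 4: Compare |C| = 5078 to 3186: violated.
The claimed |C| lies above the Hamming bound, so no 5-ary code of length 9 with d ≥ 5 can have 5078 codewords.


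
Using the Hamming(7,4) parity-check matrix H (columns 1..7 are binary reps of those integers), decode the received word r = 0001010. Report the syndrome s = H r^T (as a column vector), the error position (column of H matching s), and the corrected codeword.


s = (0, 1, 0)^T, error position = 2, corrected codeword c = 0101010

Compute s = H r^T mod 2 one row at a time:
  s_1 = 1 + 0 + 1 + 0 = 2 ≡ 0 (mod 2).
  s_2 = 0 + 0 + 1 + 0 = 1 ≡ 1 (mod 2).
  s_3 = 0 + 0 + 0 + 0 = 0 ≡ 0 (mod 2).
s = (0, 1, 0)^T — this equals column 2 of H (binary 010), so error is at position 2.
Correct: flip bit 2 of r = 0001010 to get c = 0101010.


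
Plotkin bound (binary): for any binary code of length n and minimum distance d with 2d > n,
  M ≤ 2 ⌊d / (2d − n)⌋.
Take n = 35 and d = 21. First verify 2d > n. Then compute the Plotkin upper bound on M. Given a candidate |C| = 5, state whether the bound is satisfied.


Plotkin bound M ≤ 6; given |C| = 5 ≤ bound (satisfied).

Check applicability: 2d = 42, n = 35.
2d − n = 7 > 0, so Plotkin applies.
Compute d/(2d−n) = 21/7 ≈ 3.0000.
⌊d/(2d−n)⌋ = 3.
Plotkin bound: M ≤ 2·3 = 6.
Given |C| = 5, check: satisfied.
This |C| is below the Plotkin bound.


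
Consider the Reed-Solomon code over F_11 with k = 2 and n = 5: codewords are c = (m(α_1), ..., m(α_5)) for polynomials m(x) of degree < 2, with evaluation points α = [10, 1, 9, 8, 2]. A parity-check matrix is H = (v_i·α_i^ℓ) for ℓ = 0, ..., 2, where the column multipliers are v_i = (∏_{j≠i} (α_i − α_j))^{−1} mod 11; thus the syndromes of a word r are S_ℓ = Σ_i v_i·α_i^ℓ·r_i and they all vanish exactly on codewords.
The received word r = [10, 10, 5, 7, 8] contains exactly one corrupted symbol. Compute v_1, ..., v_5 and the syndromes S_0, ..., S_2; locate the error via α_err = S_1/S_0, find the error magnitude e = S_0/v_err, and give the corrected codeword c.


S = (7, 4, 7), error at position 1, error magnitude e = 7, c = [3, 10, 5, 7, 8].

Step 1: column multipliers v_i = (∏_{j≠i}(α_i − α_j))^{−1} mod 11.
  i = 1 (α = 10): (10−1)(10−9)(10−8)(10−2) = 9·1·2·8 = 144 ≡ 1, so v_1 = 1^{−1} = 1 (mod 11).
  i = 2 (α = 1): (1−10)(1−9)(1−8)(1−2) = (−9)·(−8)·(−7)·(−1) = 504 ≡ 9, so v_2 = 9^{−1} = 5 (mod 11).
  i = 3 (α = 9): (9−10)(9−1)(9−8)(9−2) = (−1)·8·1·7 = −56 ≡ 10, so v_3 = 10^{−1} = 10 (mod 11).
  i = 4 (α = 8): (8−10)(8−1)(8−9)(8−2) = (−2)·7·(−1)·6 = 84 ≡ 7, so v_4 = 7^{−1} = 8 (mod 11).
  i = 5 (α = 2): (2−10)(2−1)(2−9)(2−8) = (−8)·1·(−7)·(−6) = −336 ≡ 5, so v_5 = 5^{−1} = 9 (mod 11).
  v = [1, 5, 10, 8, 9].
Step 2: syndromes of r = [10, 10, 5, 7, 8] (all sums mod 11).
  S_0 = Σ v_i r_i = 1·10 + 5·10 + 10·5 + 8·7 + 9·8 = 238 ≡ 7.
  S_1 = Σ v_i α_i r_i = 1·10·10 + 5·1·10 + 10·9·5 + 8·8·7 + 9·2·8 = 1192 ≡ 4.
  α_i^2 mod 11 = [1, 1, 4, 9, 4].
  S_2 = Σ v_i α_i^2 r_i = 1·1·10 + 5·1·10 + 10·4·5 + 8·9·7 + 9·4·8 = 1052 ≡ 7.
  S = (7, 4, 7) ≠ 0, so r is not a codeword (an error is present).
Step 3: locate the error. For a single error e at position i, S_ℓ = v_i·e·α_i^ℓ, so α_err = S_1/S_0.
  S_0^{−1} = 7^{−1} = 8 (mod 11), so α_err = 4·8 = 32 ≡ 10 = α_1. Error position i = 1.
  Consistency check: S_2/S_1 = 7·3 = 21 ≡ 10 = α_err ✓ (single-error assumption holds).
Step 4: error magnitude e = S_0/v_1 = S_0·∏_{j≠1}(α_1 − α_j) = 7·1 = 7 ≡ 7 (mod 11).
Step 5: correct position 1: c_1 = r_1 − e = 10 − 7 ≡ 3 (mod 11). Hence c = [3, 10, 5, 7, 8].
  Check: interpolating c through the α_i gives m(x) = 1 + 9·x (degree < 2) with m(α_i) = c_i for every i, so c is indeed a codeword.


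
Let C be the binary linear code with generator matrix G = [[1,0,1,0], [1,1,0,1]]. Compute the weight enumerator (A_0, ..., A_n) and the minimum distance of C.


Weight distribution: A_0 = 1, A_2 = 1, A_3 = 2. Minimum distance d = 2.

Enumerate all 2^2 = 4 messages m ∈ F_2^2.
For each, compute codeword c = mG in F_2^4, then tally its weight.
  m = 00 → c = 0000, weight = 0.
  m = 10 → c = 1010, weight = 2.
  m = 01 → c = 1101, weight = 3.
  m = 11 → c = 0111, weight = 3.
Tally weights:
  weight 0: 1 codewords.
  weight 2: 1 codewords.
  weight 3: 2 codewords.
Minimum distance d = smallest w > 0 with A_w > 0 = 2.
Sanity: Σ A_w = 4 = 2^2 = 4 ✓.


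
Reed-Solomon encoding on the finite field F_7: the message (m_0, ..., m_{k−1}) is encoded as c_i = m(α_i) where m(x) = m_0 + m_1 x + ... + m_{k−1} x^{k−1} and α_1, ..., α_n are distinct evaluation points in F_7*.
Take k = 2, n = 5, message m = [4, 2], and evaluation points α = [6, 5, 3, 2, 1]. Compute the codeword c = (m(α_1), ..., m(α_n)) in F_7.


c = [2, 0, 3, 1, 6]

Message polynomial: m(x) = 4 + 2·x (mod 7).
For each evaluation point α_i, compute m(α_i) mod 7:
  α_1 = 6: Horner steps 2 → 2, so m(6) = 2.
  α_2 = 5: Horner steps 2 → 0, so m(5) = 0.
  α_3 = 3: Horner steps 2 → 3, so m(3) = 3.
  α_4 = 2: Horner steps 2 → 1, so m(2) = 1.
  α_5 = 1: Horner steps 2 → 6, so m(1) = 6.
Codeword c = [2, 0, 3, 1, 6] ∈ F_7^5.


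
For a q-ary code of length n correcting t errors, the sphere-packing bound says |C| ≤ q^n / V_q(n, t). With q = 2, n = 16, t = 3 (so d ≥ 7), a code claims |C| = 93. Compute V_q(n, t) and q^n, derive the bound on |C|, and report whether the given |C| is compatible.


V_q(n, t) = 697, q^n = 65536, Hamming bound = 94, |C| = 93 ≤ bound (satisfied).

Step 1: Compute V_q(n, t) = Σ_{j=0}^3 C(n, j) (q−1)^j.
  j = 0: C(16,0)·(1)^0 = 1·1 = 1.
  j = 1: C(16,1)·(1)^1 = 16·1 = 16.
  j = 2: C(16,2)·(1)^2 = 120·1 = 120.
  j = 3: C(16,3)·(1)^3 = 560·1 = 560.
  V_q(n, t) = 1 + 16 + 120 + 560 = 697.
Step 2: q^n = 2^16 = 65536.
Step 3: Hamming bound ⌊q^n / V_q(n,t)⌋ = ⌊65536/697⌋ = 94.
Step 4: Compare |C| = 93 to 94: satisfied.
The claimed |C| lies below the Hamming bound.


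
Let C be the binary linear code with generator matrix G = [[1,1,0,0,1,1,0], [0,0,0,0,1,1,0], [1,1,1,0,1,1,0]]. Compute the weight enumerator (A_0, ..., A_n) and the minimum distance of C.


Weight distribution: A_0 = 1, A_1 = 1, A_2 = 2, A_3 = 2, A_4 = 1, A_5 = 1. Minimum distance d = 1.

Enumerate all 2^3 = 8 messages m ∈ F_2^3.
For each, compute codeword c = mG in F_2^7, then tally its weight.
  m = 000 → c = 0000000, weight = 0.
  m = 100 → c = 1100110, weight = 4.
  m = 010 → c = 0000110, weight = 2.
  m = 110 → c = 1100000, weight = 2.
  m = 001 → c = 1110110, weight = 5.
  m = 101 → c = 0010000, weight = 1.
  m = 011 → c = 1110000, weight = 3.
  m = 111 → c = 0010110, weight = 3.
Tally weights:
  weight 0: 1 codewords.
  weight 1: 1 codewords.
  weight 2: 2 codewords.
  weight 3: 2 codewords.
  weight 4: 1 codewords.
  weight 5: 1 codewords.
Minimum distance d = smallest w > 0 with A_w > 0 = 1.
Sanity: Σ A_w = 8 = 2^3 = 8 ✓.


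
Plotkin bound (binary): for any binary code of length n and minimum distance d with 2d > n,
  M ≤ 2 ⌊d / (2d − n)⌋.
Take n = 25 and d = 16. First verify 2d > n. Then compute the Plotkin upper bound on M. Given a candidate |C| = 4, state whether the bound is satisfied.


Plotkin bound M ≤ 4; given |C| = 4 ≤ bound (satisfied).

Check applicability: 2d = 32, n = 25.
2d − n = 7 > 0, so Plotkin applies.
Compute d/(2d−n) = 16/7 ≈ 2.2857.
⌊d/(2d−n)⌋ = 2.
Plotkin bound: M ≤ 2·2 = 4.
Given |C| = 4, check: satisfied.
This |C| is at the Plotkin bound.


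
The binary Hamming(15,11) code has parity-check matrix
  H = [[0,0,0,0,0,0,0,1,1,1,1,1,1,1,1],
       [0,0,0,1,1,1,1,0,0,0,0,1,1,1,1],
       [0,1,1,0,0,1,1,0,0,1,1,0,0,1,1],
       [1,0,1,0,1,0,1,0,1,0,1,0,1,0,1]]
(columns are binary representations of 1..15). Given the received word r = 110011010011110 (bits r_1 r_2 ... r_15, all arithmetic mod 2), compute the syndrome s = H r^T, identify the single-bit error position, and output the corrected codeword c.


s = (1, 1, 0, 0)^T, error position = 12, corrected codeword c = 110011010010110

Compute s = H r^T mod 2 one row at a time:
  s_1 = 1 + 0 + 0 + 1 + 1 + 1 + 1 + 0 = 5 ≡ 1 (mod 2).
  s_2 = 0 + 1 + 1 + 0 + 1 + 1 + 1 + 0 = 5 ≡ 1 (mod 2).
  s_3 = 1 + 0 + 1 + 0 + 0 + 1 + 1 + 0 = 4 ≡ 0 (mod 2).
  s_4 = 1 + 0 + 1 + 0 + 0 + 1 + 1 + 0 = 4 ≡ 0 (mod 2).
s = (1, 1, 0, 0)^T — this equals column 12 of H (binary 1100), so error is at position 12.
Correct: flip bit 12 of r = 110011010011110 to get c = 110011010010110.


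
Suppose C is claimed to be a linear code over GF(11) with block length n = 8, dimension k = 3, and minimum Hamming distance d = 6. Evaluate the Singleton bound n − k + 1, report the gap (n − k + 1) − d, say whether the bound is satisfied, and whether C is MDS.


Singleton RHS = n − k + 1 = 6, slack = 0, bound satisfied, MDS.

Singleton bound: d ≤ n − k + 1.
Here n = 8, k = 3, so n − k + 1 = 6.
Given d = 6, check d ≤ 6: YES.
Slack = (n − k + 1) − d = 0.
The code is MDS (slack = 0).
Description: the claimed parameters are [8, 3, 6]_11; such a code would be MDS (meets Singleton bound).


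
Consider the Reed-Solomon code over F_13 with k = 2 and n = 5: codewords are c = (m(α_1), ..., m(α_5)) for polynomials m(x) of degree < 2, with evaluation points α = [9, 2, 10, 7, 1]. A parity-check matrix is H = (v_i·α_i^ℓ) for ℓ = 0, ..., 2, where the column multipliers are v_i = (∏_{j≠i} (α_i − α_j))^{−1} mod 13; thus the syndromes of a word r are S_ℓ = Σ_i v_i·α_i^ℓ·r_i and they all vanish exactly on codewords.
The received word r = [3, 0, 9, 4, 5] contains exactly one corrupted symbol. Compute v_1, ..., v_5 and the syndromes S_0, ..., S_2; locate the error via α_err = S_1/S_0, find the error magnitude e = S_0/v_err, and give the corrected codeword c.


S = (8, 8, 8), error at position 5, error magnitude e = 11, c = [3, 0, 9, 4, 7].

Step 1: column multipliers v_i = (∏_{j≠i}(α_i − α_j))^{−1} mod 13.
  i = 1 (α = 9): (9−2)(9−10)(9−7)(9−1) = 7·(−1)·2·8 = −112 ≡ 5, so v_1 = 5^{−1} = 8 (mod 13).
  i = 2 (α = 2): (2−9)(2−10)(2−7)(2−1) = (−7)·(−8)·(−5)·1 = −280 ≡ 6, so v_2 = 6^{−1} = 11 (mod 13).
  i = 3 (α = 10): (10−9)(10−2)(10−7)(10−1) = 1·8·3·9 = 216 ≡ 8, so v_3 = 8^{−1} = 5 (mod 13).
  i = 4 (α = 7): (7−9)(7−2)(7−10)(7−1) = (−2)·5·(−3)·6 = 180 ≡ 11, so v_4 = 11^{−1} = 6 (mod 13).
  i = 5 (α = 1): (1−9)(1−2)(1−10)(1−7) = (−8)·(−1)·(−9)·(−6) = 432 ≡ 3, so v_5 = 3^{−1} = 9 (mod 13).
  v = [8, 11, 5, 6, 9].
Step 2: syndromes of r = [3, 0, 9, 4, 5] (all sums mod 13).
  S_0 = Σ v_i r_i = 8·3 + 11·0 + 5·9 + 6·4 + 9·5 = 138 ≡ 8.
  S_1 = Σ v_i α_i r_i = 8·9·3 + 11·2·0 + 5·10·9 + 6·7·4 + 9·1·5 = 879 ≡ 8.
  α_i^2 mod 13 = [3, 4, 9, 10, 1].
  S_2 = Σ v_i α_i^2 r_i = 8·3·3 + 11·4·0 + 5·9·9 + 6·10·4 + 9·1·5 = 762 ≡ 8.
  S = (8, 8, 8) ≠ 0, so r is not a codeword (an error is present).
Step 3: locate the error. For a single error e at position i, S_ℓ = v_i·e·α_i^ℓ, so α_err = S_1/S_0.
  S_0^{−1} = 8^{−1} = 5 (mod 13), so α_err = 8·5 = 40 ≡ 1 = α_5. Error position i = 5.
  Consistency check: S_2/S_1 = 8·5 = 40 ≡ 1 = α_err ✓ (single-error assumption holds).
Step 4: error magnitude e = S_0/v_5 = S_0·∏_{j≠5}(α_5 − α_j) = 8·3 = 24 ≡ 11 (mod 13).
Step 5: correct position 5: c_5 = r_5 − e = 5 − 11 ≡ 7 (mod 13). Hence c = [3, 0, 9, 4, 7].
  Check: interpolating c through the α_i gives m(x) = 1 + 6·x (degree < 2) with m(α_i) = c_i for every i, so c is indeed a codeword.


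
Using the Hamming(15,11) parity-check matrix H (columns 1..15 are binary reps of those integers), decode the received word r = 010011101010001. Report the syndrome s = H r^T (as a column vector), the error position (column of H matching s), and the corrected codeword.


s = (1, 0, 1, 1)^T, error position = 11, corrected codeword c = 010011101000001

Compute s = H r^T mod 2 one row at a time:
  s_1 = 0 + 1 + 0 + 1 + 0 + 0 + 0 + 1 = 3 ≡ 1 (mod 2).
  s_2 = 0 + 1 + 1 + 1 + 0 + 0 + 0 + 1 = 4 ≡ 0 (mod 2).
  s_3 = 1 + 0 + 1 + 1 + 0 + 1 + 0 + 1 = 5 ≡ 1 (mod 2).
  s_4 = 0 + 0 + 1 + 1 + 1 + 1 + 0 + 1 = 5 ≡ 1 (mod 2).
s = (1, 0, 1, 1)^T — this equals column 11 of H (binary 1011), so error is at position 11.
Correct: flip bit 11 of r = 010011101010001 to get c = 010011101000001.


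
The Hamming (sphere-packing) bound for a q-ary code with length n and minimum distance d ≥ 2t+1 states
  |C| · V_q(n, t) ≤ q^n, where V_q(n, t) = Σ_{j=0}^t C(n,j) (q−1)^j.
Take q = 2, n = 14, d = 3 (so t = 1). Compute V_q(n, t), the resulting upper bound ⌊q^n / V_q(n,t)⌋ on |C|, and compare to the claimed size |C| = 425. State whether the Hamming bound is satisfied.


V_q(n, t) = 15, q^n = 16384, Hamming bound = 1092, |C| = 425 ≤ bound (satisfied).

Step 1: Compute V_q(n, t) = Σ_{j=0}^1 C(n, j) (q−1)^j.
  j = 0: C(14,0)·(1)^0 = 1·1 = 1.
  j = 1: C(14,1)·(1)^1 = 14·1 = 14.
  V_q(n, t) = 1 + 14 = 15.
Step 2: q^n = 2^14 = 16384.
Step 3: Hamming bound ⌊q^n / V_q(n,t)⌋ = ⌊16384/15⌋ = 1092.
Step 4: Compare |C| = 425 to 1092: satisfied.
The claimed |C| lies below the Hamming bound.


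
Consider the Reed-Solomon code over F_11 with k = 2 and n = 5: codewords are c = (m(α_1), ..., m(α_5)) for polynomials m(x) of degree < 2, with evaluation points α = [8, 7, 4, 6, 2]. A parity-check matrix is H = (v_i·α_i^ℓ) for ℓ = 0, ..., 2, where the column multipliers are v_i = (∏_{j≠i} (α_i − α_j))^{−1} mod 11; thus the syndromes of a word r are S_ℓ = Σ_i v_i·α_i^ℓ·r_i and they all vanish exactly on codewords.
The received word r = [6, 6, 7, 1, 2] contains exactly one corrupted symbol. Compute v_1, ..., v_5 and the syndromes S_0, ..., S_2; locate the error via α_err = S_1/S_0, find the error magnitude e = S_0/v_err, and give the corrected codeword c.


S = (9, 8, 1), error at position 2, error magnitude e = 8, c = [6, 9, 7, 1, 2].

Step 1: column multipliers v_i = (∏_{j≠i}(α_i − α_j))^{−1} mod 11.
  i = 1 (α = 8): (8−7)(8−4)(8−6)(8−2) = 1·4·2·6 = 48 ≡ 4, so v_1 = 4^{−1} = 3 (mod 11).
  i = 2 (α = 7): (7−8)(7−4)(7−6)(7−2) = (−1)·3·1·5 = −15 ≡ 7, so v_2 = 7^{−1} = 8 (mod 11).
  i = 3 (α = 4): (4−8)(4−7)(4−6)(4−2) = (−4)·(−3)·(−2)·2 = −48 ≡ 7, so v_3 = 7^{−1} = 8 (mod 11).
  i = 4 (α = 6): (6−8)(6−7)(6−4)(6−2) = (−2)·(−1)·2·4 = 16 ≡ 5, so v_4 = 5^{−1} = 9 (mod 11).
  i = 5 (α = 2): (2−8)(2−7)(2−4)(2−6) = (−6)·(−5)·(−2)·(−4) = 240 ≡ 9, so v_5 = 9^{−1} = 5 (mod 11).
  v = [3, 8, 8, 9, 5].
Step 2: syndromes of r = [6, 6, 7, 1, 2] (all sums mod 11).
  S_0 = Σ v_i r_i = 3·6 + 8·6 + 8·7 + 9·1 + 5·2 = 141 ≡ 9.
  S_1 = Σ v_i α_i r_i = 3·8·6 + 8·7·6 + 8·4·7 + 9·6·1 + 5·2·2 = 778 ≡ 8.
  α_i^2 mod 11 = [9, 5, 5, 3, 4].
  S_2 = Σ v_i α_i^2 r_i = 3·9·6 + 8·5·6 + 8·5·7 + 9·3·1 + 5·4·2 = 749 ≡ 1.
  S = (9, 8, 1) ≠ 0, so r is not a codeword (an error is present).
Step 3: locate the error. For a single error e at position i, S_ℓ = v_i·e·α_i^ℓ, so α_err = S_1/S_0.
  S_0^{−1} = 9^{−1} = 5 (mod 11), so α_err = 8·5 = 40 ≡ 7 = α_2. Error position i = 2.
  Consistency check: S_2/S_1 = 1·7 = 7 ≡ 7 = α_err ✓ (single-error assumption holds).
Step 4: error magnitude e = S_0/v_2 = S_0·∏_{j≠2}(α_2 − α_j) = 9·7 = 63 ≡ 8 (mod 11).
Step 5: correct position 2: c_2 = r_2 − e = 6 − 8 ≡ 9 (mod 11). Hence c = [6, 9, 7, 1, 2].
  Check: interpolating c through the α_i gives m(x) = 8 + 8·x (degree < 2) with m(α_i) = c_i for every i, so c is indeed a codeword.


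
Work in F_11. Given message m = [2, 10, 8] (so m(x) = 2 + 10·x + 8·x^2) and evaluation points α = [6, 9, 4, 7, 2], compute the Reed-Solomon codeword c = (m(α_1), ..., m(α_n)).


c = [9, 3, 5, 2, 10]

Message polynomial: m(x) = 2 + 10·x + 8·x^2 (mod 11).
For each evaluation point α_i, compute m(α_i) mod 11:
  α_1 = 6: Horner steps 8 → 3 → 9, so m(6) = 9.
  α_2 = 9: Horner steps 8 → 5 → 3, so m(9) = 3.
  α_3 = 4: Horner steps 8 → 9 → 5, so m(4) = 5.
  α_4 = 7: Horner steps 8 → 0 → 2, so m(7) = 2.
  α_5 = 2: Horner steps 8 → 4 → 10, so m(2) = 10.
Codeword c = [9, 3, 5, 2, 10] ∈ F_11^5.


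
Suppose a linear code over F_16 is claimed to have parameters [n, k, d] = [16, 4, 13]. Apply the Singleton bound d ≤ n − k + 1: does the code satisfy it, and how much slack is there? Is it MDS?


Singleton RHS = n − k + 1 = 13, slack = 0, bound satisfied, MDS.

Singleton bound: d ≤ n − k + 1.
Here n = 16, k = 4, so n − k + 1 = 13.
Given d = 13, check d ≤ 13: YES.
Slack = (n − k + 1) − d = 0.
The code is MDS (slack = 0).
Description: the claimed parameters are [16, 4, 13]_16; such a code would be MDS (meets Singleton bound).


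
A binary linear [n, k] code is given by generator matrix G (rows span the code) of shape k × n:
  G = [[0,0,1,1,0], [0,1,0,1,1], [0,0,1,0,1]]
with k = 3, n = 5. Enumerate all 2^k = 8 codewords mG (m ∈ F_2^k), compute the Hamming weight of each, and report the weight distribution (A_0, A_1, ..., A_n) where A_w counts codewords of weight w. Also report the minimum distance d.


Weight distribution: A_0 = 1, A_1 = 1, A_2 = 3, A_3 = 3. Minimum distance d = 1.

Enumerate all 2^3 = 8 messages m ∈ F_2^3.
For each, compute codeword c = mG in F_2^5, then tally its weight.
  m = 000 → c = 00000, weight = 0.
  m = 100 → c = 00110, weight = 2.
  m = 010 → c = 01011, weight = 3.
  m = 110 → c = 01101, weight = 3.
  m = 001 → c = 00101, weight = 2.
  m = 101 → c = 00011, weight = 2.
  m = 011 → c = 01110, weight = 3.
  m = 111 → c = 01000, weight = 1.
Tally weights:
  weight 0: 1 codewords.
  weight 1: 1 codewords.
  weight 2: 3 codewords.
  weight 3: 3 codewords.
Minimum distance d = smallest w > 0 with A_w > 0 = 1.
Sanity: Σ A_w = 8 = 2^3 = 8 ✓.


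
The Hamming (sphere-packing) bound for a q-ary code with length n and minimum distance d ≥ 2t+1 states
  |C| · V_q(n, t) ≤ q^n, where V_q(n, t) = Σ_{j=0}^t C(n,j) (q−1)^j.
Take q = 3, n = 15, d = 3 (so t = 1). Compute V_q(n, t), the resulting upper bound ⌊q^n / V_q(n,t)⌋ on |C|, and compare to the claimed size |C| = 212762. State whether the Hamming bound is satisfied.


V_q(n, t) = 31, q^n = 14348907, Hamming bound = 462867, |C| = 212762 ≤ bound (satisfied).

Step 1: Compute V_q(n, t) = Σ_{j=0}^1 C(n, j) (q−1)^j.
  j = 0: C(15,0)·(2)^0 = 1·1 = 1.
  j = 1: C(15,1)·(2)^1 = 15·2 = 30.
  V_q(n, t) = 1 + 30 = 31.
Step 2: q^n = 3^15 = 14348907.
Step 3: Hamming bound ⌊q^n / V_q(n,t)⌋ = ⌊14348907/31⌋ = 462867.
Step 4: Compare |C| = 212762 to 462867: satisfied.
The claimed |C| lies below the Hamming bound.


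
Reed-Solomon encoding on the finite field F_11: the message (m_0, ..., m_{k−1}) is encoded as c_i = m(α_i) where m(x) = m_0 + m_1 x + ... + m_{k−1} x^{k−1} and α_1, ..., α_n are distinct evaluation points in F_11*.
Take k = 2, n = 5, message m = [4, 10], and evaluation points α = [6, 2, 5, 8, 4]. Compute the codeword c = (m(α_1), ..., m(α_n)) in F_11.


c = [9, 2, 10, 7, 0]

Message polynomial: m(x) = 4 + 10·x (mod 11).
For each evaluation point α_i, compute m(α_i) mod 11:
  α_1 = 6: Horner steps 10 → 9, so m(6) = 9.
  α_2 = 2: Horner steps 10 → 2, so m(2) = 2.
  α_3 = 5: Horner steps 10 → 10, so m(5) = 10.
  α_4 = 8: Horner steps 10 → 7, so m(8) = 7.
  α_5 = 4: Horner steps 10 → 0, so m(4) = 0.
Codeword c = [9, 2, 10, 7, 0] ∈ F_11^5.


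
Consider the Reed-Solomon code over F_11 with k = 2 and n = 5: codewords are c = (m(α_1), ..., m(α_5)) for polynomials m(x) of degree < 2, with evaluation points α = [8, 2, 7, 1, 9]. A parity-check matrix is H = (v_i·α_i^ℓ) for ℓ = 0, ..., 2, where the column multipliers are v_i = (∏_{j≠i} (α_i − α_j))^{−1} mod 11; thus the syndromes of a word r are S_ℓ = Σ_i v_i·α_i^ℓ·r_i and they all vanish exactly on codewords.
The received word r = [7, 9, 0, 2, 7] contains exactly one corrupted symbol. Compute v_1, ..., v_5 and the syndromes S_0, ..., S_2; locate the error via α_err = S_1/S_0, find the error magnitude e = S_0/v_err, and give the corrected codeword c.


S = (2, 7, 8), error at position 5, error magnitude e = 4, c = [7, 9, 0, 2, 3].

Step 1: column multipliers v_i = (∏_{j≠i}(α_i − α_j))^{−1} mod 11.
  i = 1 (α = 8): (8−2)(8−7)(8−1)(8−9) = 6·1·7·(−1) = −42 ≡ 2, so v_1 = 2^{−1} = 6 (mod 11).
  i = 2 (α = 2): (2−8)(2−7)(2−1)(2−9) = (−6)·(−5)·1·(−7) = −210 ≡ 10, so v_2 = 10^{−1} = 10 (mod 11).
  i = 3 (α = 7): (7−8)(7−2)(7−1)(7−9) = (−1)·5·6·(−2) = 60 ≡ 5, so v_3 = 5^{−1} = 9 (mod 11).
  i = 4 (α = 1): (1−8)(1−2)(1−7)(1−9) = (−7)·(−1)·(−6)·(−8) = 336 ≡ 6, so v_4 = 6^{−1} = 2 (mod 11).
  i = 5 (α = 9): (9−8)(9−2)(9−7)(9−1) = 1·7·2·8 = 112 ≡ 2, so v_5 = 2^{−1} = 6 (mod 11).
  v = [6, 10, 9, 2, 6].
Step 2: syndromes of r = [7, 9, 0, 2, 7] (all sums mod 11).
  S_0 = Σ v_i r_i = 6·7 + 10·9 + 9·0 + 2·2 + 6·7 = 178 ≡ 2.
  S_1 = Σ v_i α_i r_i = 6·8·7 + 10·2·9 + 9·7·0 + 2·1·2 + 6·9·7 = 898 ≡ 7.
  α_i^2 mod 11 = [9, 4, 5, 1, 4].
  S_2 = Σ v_i α_i^2 r_i = 6·9·7 + 10·4·9 + 9·5·0 + 2·1·2 + 6·4·7 = 910 ≡ 8.
  S = (2, 7, 8) ≠ 0, so r is not a codeword (an error is present).
Step 3: locate the error. For a single error e at position i, S_ℓ = v_i·e·α_i^ℓ, so α_err = S_1/S_0.
  S_0^{−1} = 2^{−1} = 6 (mod 11), so α_err = 7·6 = 42 ≡ 9 = α_5. Error position i = 5.
  Consistency check: S_2/S_1 = 8·8 = 64 ≡ 9 = α_err ✓ (single-error assumption holds).
Step 4: error magnitude e = S_0/v_5 = S_0·∏_{j≠5}(α_5 − α_j) = 2·2 = 4 ≡ 4 (mod 11).
Step 5: correct position 5: c_5 = r_5 − e = 7 − 4 ≡ 3 (mod 11). Hence c = [7, 9, 0, 2, 3].
  Check: interpolating c through the α_i gives m(x) = 6 + 7·x (degree < 2) with m(α_i) = c_i for every i, so c is indeed a codeword.


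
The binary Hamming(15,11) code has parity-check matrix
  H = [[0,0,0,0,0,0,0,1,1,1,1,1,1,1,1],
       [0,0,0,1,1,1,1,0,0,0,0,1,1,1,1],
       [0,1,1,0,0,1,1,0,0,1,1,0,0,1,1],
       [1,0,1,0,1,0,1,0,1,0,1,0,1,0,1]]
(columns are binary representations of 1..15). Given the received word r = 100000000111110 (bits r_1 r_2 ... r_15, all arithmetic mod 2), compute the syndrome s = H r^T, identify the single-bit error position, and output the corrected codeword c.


s = (1, 1, 1, 1)^T, error position = 15, corrected codeword c = 100000000111111

Compute s = H r^T mod 2 one row at a time:
  s_1 = 0 + 0 + 1 + 1 + 1 + 1 + 1 + 0 = 5 ≡ 1 (mod 2).
  s_2 = 0 + 0 + 0 + 0 + 1 + 1 + 1 + 0 = 3 ≡ 1 (mod 2).
  s_3 = 0 + 0 + 0 + 0 + 1 + 1 + 1 + 0 = 3 ≡ 1 (mod 2).
  s_4 = 1 + 0 + 0 + 0 + 0 + 1 + 1 + 0 = 3 ≡ 1 (mod 2).
s = (1, 1, 1, 1)^T — this equals column 15 of H (binary 1111), so error is at position 15.
Correct: flip bit 15 of r = 100000000111110 to get c = 100000000111111.


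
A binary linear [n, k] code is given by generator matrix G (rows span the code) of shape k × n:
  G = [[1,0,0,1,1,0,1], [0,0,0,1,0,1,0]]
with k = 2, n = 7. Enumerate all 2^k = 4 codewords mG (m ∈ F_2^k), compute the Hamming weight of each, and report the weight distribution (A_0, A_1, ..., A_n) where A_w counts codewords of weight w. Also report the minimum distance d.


Weight distribution: A_0 = 1, A_2 = 1, A_4 = 2. Minimum distance d = 2.

Enumerate all 2^2 = 4 messages m ∈ F_2^2.
For each, compute codeword c = mG in F_2^7, then tally its weight.
  m = 00 → c = 0000000, weight = 0.
  m = 10 → c = 1001101, weight = 4.
  m = 01 → c = 0001010, weight = 2.
  m = 11 → c = 1000111, weight = 4.
Tally weights:
  weight 0: 1 codewords.
  weight 2: 1 codewords.
  weight 4: 2 codewords.
Minimum distance d = smallest w > 0 with A_w > 0 = 2.
Sanity: Σ A_w = 4 = 2^2 = 4 ✓.


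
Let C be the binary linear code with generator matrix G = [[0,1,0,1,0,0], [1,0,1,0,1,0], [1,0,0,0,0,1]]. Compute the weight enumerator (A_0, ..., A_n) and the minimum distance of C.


Weight distribution: A_0 = 1, A_2 = 2, A_3 = 2, A_4 = 1, A_5 = 2. Minimum distance d = 2.

Enumerate all 2^3 = 8 messages m ∈ F_2^3.
For each, compute codeword c = mG in F_2^6, then tally its weight.
  m = 000 → c = 000000, weight = 0.
  m = 100 → c = 010100, weight = 2.
  m = 010 → c = 101010, weight = 3.
  m = 110 → c = 111110, weight = 5.
  m = 001 → c = 100001, weight = 2.
  m = 101 → c = 110101, weight = 4.
  m = 011 → c = 001011, weight = 3.
  m = 111 → c = 011111, weight = 5.
Tally weights:
  weight 0: 1 codewords.
  weight 2: 2 codewords.
  weight 3: 2 codewords.
  weight 4: 1 codewords.
  weight 5: 2 codewords.
Minimum distance d = smallest w > 0 with A_w > 0 = 2.
Sanity: Σ A_w = 8 = 2^3 = 8 ✓.


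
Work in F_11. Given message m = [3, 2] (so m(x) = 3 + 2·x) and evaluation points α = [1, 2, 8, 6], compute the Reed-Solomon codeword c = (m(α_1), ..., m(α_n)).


c = [5, 7, 8, 4]

Message polynomial: m(x) = 3 + 2·x (mod 11).
For each evaluation point α_i, compute m(α_i) mod 11:
  α_1 = 1: Horner steps 2 → 5, so m(1) = 5.
  α_2 = 2: Horner steps 2 → 7, so m(2) = 7.
  α_3 = 8: Horner steps 2 → 8, so m(8) = 8.
  α_4 = 6: Horner steps 2 → 4, so m(6) = 4.
Codeword c = [5, 7, 8, 4] ∈ F_11^4.


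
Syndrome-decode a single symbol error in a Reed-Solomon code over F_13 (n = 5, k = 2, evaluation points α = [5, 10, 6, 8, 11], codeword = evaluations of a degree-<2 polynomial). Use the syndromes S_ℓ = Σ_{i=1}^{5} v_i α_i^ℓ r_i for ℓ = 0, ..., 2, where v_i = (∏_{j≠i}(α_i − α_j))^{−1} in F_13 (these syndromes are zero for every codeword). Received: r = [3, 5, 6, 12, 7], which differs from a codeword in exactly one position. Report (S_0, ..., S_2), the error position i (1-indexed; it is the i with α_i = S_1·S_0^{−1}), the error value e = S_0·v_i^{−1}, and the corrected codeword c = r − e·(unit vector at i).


S = (1, 11, 4), error at position 5, error magnitude e = 12, c = [3, 5, 6, 12, 8].

Step 1: column multipliers v_i = (∏_{j≠i}(α_i − α_j))^{−1} mod 13.
  i = 1 (α = 5): (5−10)(5−6)(5−8)(5−11) = (−5)·(−1)·(−3)·(−6) = 90 ≡ 12, so v_1 = 12^{−1} = 12 (mod 13).
  i = 2 (α = 10): (10−5)(10−6)(10−8)(10−11) = 5·4·2·(−1) = −40 ≡ 12, so v_2 = 12^{−1} = 12 (mod 13).
  i = 3 (α = 6): (6−5)(6−10)(6−8)(6−11) = 1·(−4)·(−2)·(−5) = −40 ≡ 12, so v_3 = 12^{−1} = 12 (mod 13).
  i = 4 (α = 8): (8−5)(8−10)(8−6)(8−11) = 3·(−2)·2·(−3) = 36 ≡ 10, so v_4 = 10^{−1} = 4 (mod 13).
  i = 5 (α = 11): (11−5)(11−10)(11−6)(11−8) = 6·1·5·3 = 90 ≡ 12, so v_5 = 12^{−1} = 12 (mod 13).
  v = [12, 12, 12, 4, 12].
Step 2: syndromes of r = [3, 5, 6, 12, 7] (all sums mod 13).
  S_0 = Σ v_i r_i = 12·3 + 12·5 + 12·6 + 4·12 + 12·7 = 300 ≡ 1.
  S_1 = Σ v_i α_i r_i = 12·5·3 + 12·10·5 + 12·6·6 + 4·8·12 + 12·11·7 = 2520 ≡ 11.
  α_i^2 mod 13 = [12, 9, 10, 12, 4].
  S_2 = Σ v_i α_i^2 r_i = 12·12·3 + 12·9·5 + 12·10·6 + 4·12·12 + 12·4·7 = 2604 ≡ 4.
  S = (1, 11, 4) ≠ 0, so r is not a codeword (an error is present).
Step 3: locate the error. For a single error e at position i, S_ℓ = v_i·e·α_i^ℓ, so α_err = S_1/S_0.
  S_0^{−1} = 1^{−1} = 1 (mod 13), so α_err = 11·1 = 11 ≡ 11 = α_5. Error position i = 5.
  Consistency check: S_2/S_1 = 4·6 = 24 ≡ 11 = α_err ✓ (single-error assumption holds).
Step 4: error magnitude e = S_0/v_5 = S_0·∏_{j≠5}(α_5 − α_j) = 1·12 = 12 ≡ 12 (mod 13).
Step 5: correct position 5: c_5 = r_5 − e = 7 − 12 ≡ 8 (mod 13). Hence c = [3, 5, 6, 12, 8].
  Check: interpolating c through the α_i gives m(x) = 1 + 3·x (degree < 2) with m(α_i) = c_i for every i, so c is indeed a codeword.


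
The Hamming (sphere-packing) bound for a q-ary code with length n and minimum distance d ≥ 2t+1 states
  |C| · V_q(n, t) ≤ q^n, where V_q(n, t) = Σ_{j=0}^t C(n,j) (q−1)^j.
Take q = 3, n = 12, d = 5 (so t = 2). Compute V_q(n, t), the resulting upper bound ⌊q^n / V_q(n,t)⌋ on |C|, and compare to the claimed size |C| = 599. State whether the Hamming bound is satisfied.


V_q(n, t) = 289, q^n = 531441, Hamming bound = 1838, |C| = 599 ≤ bound (satisfied).

Step 1: Compute V_q(n, t) = Σ_{j=0}^2 C(n, j) (q−1)^j.
  j = 0: C(12,0)·(2)^0 = 1·1 = 1.
  j = 1: C(12,1)·(2)^1 = 12·2 = 24.
  j = 2: C(12,2)·(2)^2 = 66·4 = 264.
  V_q(n, t) = 1 + 24 + 264 = 289.
Step 2: q^n = 3^12 = 531441.
Step 3: Hamming bound ⌊q^n / V_q(n,t)⌋ = ⌊531441/289⌋ = 1838.
Step 4: Compare |C| = 599 to 1838: satisfied.
The claimed |C| lies below the Hamming bound.


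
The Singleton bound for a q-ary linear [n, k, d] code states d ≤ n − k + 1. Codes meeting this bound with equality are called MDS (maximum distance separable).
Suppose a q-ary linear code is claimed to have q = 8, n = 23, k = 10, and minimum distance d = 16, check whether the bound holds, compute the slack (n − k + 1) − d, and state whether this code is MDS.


Singleton RHS = n − k + 1 = 14, slack = -2, bound violated (no such code; not MDS).

Singleton bound: d ≤ n − k + 1.
Here n = 23, k = 10, so n − k + 1 = 14.
Given d = 16, check d ≤ 14: NO.
Slack = (n − k + 1) − d = -2.
The slack is negative: d = 16 exceeds n − k + 1 = 14 by 2, so the Singleton bound is violated and no linear [23, 10, 16]_8 code can exist. In particular it is not MDS (MDS requires d = n − k + 1 exactly).
Description: the claimed parameters are [23, 10, 16]_8; such a code would be impossible (violates the Singleton bound).


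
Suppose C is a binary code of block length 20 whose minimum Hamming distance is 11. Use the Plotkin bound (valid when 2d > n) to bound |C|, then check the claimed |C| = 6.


Plotkin bound M ≤ 10; given |C| = 6 ≤ bound (satisfied).

Check applicability: 2d = 22, n = 20.
2d − n = 2 > 0, so Plotkin applies.
Compute d/(2d−n) = 11/2 ≈ 5.5000.
⌊d/(2d−n)⌋ = 5.
Plotkin bound: M ≤ 2·5 = 10.
Given |C| = 6, check: satisfied.
This |C| is below the Plotkin bound.


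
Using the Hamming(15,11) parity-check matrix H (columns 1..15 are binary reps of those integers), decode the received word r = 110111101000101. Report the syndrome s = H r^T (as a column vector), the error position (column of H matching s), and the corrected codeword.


s = (1, 0, 0, 0)^T, error position = 8, corrected codeword c = 110111111000101

Compute s = H r^T mod 2 one row at a time:
  s_1 = 0 + 1 + 0 + 0 + 0 + 1 + 0 + 1 = 3 ≡ 1 (mod 2).
  s_2 = 1 + 1 + 1 + 1 + 0 + 1 + 0 + 1 = 6 ≡ 0 (mod 2).
  s_3 = 1 + 0 + 1 + 1 + 0 + 0 + 0 + 1 = 4 ≡ 0 (mod 2).
  s_4 = 1 + 0 + 1 + 1 + 1 + 0 + 1 + 1 = 6 ≡ 0 (mod 2).
s = (1, 0, 0, 0)^T — this equals column 8 of H (binary 1000), so error is at position 8.
Correct: flip bit 8 of r = 110111101000101 to get c = 110111111000101.


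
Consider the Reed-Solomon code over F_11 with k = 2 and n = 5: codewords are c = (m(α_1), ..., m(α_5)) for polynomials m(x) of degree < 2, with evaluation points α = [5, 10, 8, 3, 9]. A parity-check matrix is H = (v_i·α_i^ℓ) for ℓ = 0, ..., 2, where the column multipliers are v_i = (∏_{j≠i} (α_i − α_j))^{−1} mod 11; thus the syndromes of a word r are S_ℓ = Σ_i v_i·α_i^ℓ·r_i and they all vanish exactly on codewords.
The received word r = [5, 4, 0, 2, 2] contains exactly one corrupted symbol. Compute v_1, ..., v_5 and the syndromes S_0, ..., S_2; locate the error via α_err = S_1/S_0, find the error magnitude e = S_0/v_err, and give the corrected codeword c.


S = (6, 7, 10), error at position 4, error magnitude e = 1, c = [5, 4, 0, 1, 2].

Step 1: column multipliers v_i = (∏_{j≠i}(α_i − α_j))^{−1} mod 11.
  i = 1 (α = 5): (5−10)(5−8)(5−3)(5−9) = (−5)·(−3)·2·(−4) = −120 ≡ 1, so v_1 = 1^{−1} = 1 (mod 11).
  i = 2 (α = 10): (10−5)(10−8)(10−3)(10−9) = 5·2·7·1 = 70 ≡ 4, so v_2 = 4^{−1} = 3 (mod 11).
  i = 3 (α = 8): (8−5)(8−10)(8−3)(8−9) = 3·(−2)·5·(−1) = 30 ≡ 8, so v_3 = 8^{−1} = 7 (mod 11).
  i = 4 (α = 3): (3−5)(3−10)(3−8)(3−9) = (−2)·(−7)·(−5)·(−6) = 420 ≡ 2, so v_4 = 2^{−1} = 6 (mod 11).
  i = 5 (α = 9): (9−5)(9−10)(9−8)(9−3) = 4·(−1)·1·6 = −24 ≡ 9, so v_5 = 9^{−1} = 5 (mod 11).
  v = [1, 3, 7, 6, 5].
Step 2: syndromes of r = [5, 4, 0, 2, 2] (all sums mod 11).
  S_0 = Σ v_i r_i = 1·5 + 3·4 + 7·0 + 6·2 + 5·2 = 39 ≡ 6.
  S_1 = Σ v_i α_i r_i = 1·5·5 + 3·10·4 + 7·8·0 + 6·3·2 + 5·9·2 = 271 ≡ 7.
  α_i^2 mod 11 = [3, 1, 9, 9, 4].
  S_2 = Σ v_i α_i^2 r_i = 1·3·5 + 3·1·4 + 7·9·0 + 6·9·2 + 5·4·2 = 175 ≡ 10.
  S = (6, 7, 10) ≠ 0, so r is not a codeword (an error is present).
Step 3: locate the error. For a single error e at position i, S_ℓ = v_i·e·α_i^ℓ, so α_err = S_1/S_0.
  S_0^{−1} = 6^{−1} = 2 (mod 11), so α_err = 7·2 = 14 ≡ 3 = α_4. Error position i = 4.
  Consistency check: S_2/S_1 = 10·8 = 80 ≡ 3 = α_err ✓ (single-error assumption holds).
Step 4: error magnitude e = S_0/v_4 = S_0·∏_{j≠4}(α_4 − α_j) = 6·2 = 12 ≡ 1 (mod 11).
Step 5: correct position 4: c_4 = r_4 − e = 2 − 1 ≡ 1 (mod 11). Hence c = [5, 4, 0, 1, 2].
  Check: interpolating c through the α_i gives m(x) = 6 + 2·x (degree < 2) with m(α_i) = c_i for every i, so c is indeed a codeword.
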